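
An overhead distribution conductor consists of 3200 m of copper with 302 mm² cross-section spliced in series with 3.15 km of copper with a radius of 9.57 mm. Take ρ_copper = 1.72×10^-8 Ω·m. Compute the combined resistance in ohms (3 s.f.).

0.371 Ω

Segment 1: A = 302 mm² = 3.020e-04 m²
R₁ = ρL/A = (1.72×10^-8)(3200)/(3.020e-04) = 0.1823 Ω
Segment 2: A = πr² = π(9.5700e-03 m)² = 2.877e-04 m²
R₂ = (1.72×10^-8)(3150)/(2.877e-04) = 0.1883 Ω
R = R₁ + R₂ = 0.371 Ω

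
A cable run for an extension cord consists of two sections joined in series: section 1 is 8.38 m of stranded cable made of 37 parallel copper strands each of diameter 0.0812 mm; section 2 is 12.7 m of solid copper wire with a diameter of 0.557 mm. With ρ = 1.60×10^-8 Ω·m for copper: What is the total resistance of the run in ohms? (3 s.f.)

1.53 Ω

Section 1: A_strand = π(4.0600e-05)² = 5.178e-09 m²; R₁ = ρL/(N·A_s) = (1.60×10^-8)(8.38)/(37×5.178e-09) = 0.6998 Ω
Section 2: A = π(d/2)² = π(2.7850e-04 m)² = 2.437e-07 m²
R₂ = (1.60×10^-8)(12.7)/(2.437e-07) = 0.8339 Ω
R = R₁ + R₂ = 1.53 Ω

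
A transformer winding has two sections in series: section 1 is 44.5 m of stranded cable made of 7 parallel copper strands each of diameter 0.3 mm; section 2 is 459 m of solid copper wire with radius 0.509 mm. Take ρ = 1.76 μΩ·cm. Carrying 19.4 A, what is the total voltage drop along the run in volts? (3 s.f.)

223 V

ρ = 1.76 μΩ·cm = 1.76×10^-8 Ω·m
Section 1: A_strand = π(1.5000e-04)² = 7.069e-08 m²; R₁ = ρL/(N·A_s) = (1.76×10^-8)(44.5)/(7×7.069e-08) = 1.583 Ω
Section 2: A = πr² = π(5.0900e-04 m)² = 8.139e-07 m²
R₂ = (1.76×10^-8)(459)/(8.139e-07) = 9.925 Ω
R = R₁ + R₂ = 11.51 Ω
V = IR = 19.4 × 11.51 = 223 V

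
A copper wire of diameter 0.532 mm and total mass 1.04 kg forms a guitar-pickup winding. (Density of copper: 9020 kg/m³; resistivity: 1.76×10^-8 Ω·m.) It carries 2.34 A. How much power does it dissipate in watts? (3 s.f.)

225 W

A = π(d/2)² = π(2.6600e-04 m)² = 2.2229e-07 m²
L = m/(density·A) = 1.04/(9020×2.2229e-07) = 518.7 m
R = ρL/A = (1.76×10^-8)(518.7)/(2.2229e-07) = 41.07 Ω
P = I²R = (2.34)² × 41.07 = 225 W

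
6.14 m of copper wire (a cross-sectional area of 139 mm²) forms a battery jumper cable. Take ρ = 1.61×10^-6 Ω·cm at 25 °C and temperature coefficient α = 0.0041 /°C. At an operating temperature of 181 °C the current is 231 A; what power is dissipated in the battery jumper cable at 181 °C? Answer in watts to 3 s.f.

62.2 W

ρ = 1.61×10^-6 Ω·cm = 1.61×10^-8 Ω·m
A = 139 mm² = 1.390e-04 m²
R₍25₎ = ρL/A = (1.61×10^-8)(6.14)/(1.390e-04) = 7.112×10^-4 Ω
R₍181₎ = R₍25₎(1 + αΔT) = 7.112×10^-4 × (1 + 0.0041×156) = 0.001166 Ω
P = I²R = (231)² × 0.001166 = 62.2 W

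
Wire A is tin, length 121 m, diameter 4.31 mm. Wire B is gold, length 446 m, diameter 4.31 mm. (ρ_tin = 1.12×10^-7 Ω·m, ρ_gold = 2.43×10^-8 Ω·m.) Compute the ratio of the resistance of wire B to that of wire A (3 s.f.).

0.800

R ∝ ρL/d², so R_B/R_A = (ρ_B/ρ_A) × (L_B/L_A)
= (2.43×10^-8/1.12×10^-7) × (446/121) = 0.800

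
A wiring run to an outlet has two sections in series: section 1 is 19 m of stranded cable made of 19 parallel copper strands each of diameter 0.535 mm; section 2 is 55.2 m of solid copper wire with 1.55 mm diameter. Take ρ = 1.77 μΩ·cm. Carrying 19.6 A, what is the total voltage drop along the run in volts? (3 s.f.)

ρ = 1.77 μΩ·cm = 1.77×10^-8 Ω·m
Section 1: A_strand = π(2.6750e-04)² = 2.248e-07 m²; R₁ = ρL/(N·A_s) = (1.77×10^-8)(19)/(19×2.248e-07) = 0.07874 Ω
Section 2: A = π(d/2)² = π(7.7500e-04 m)² = 1.887e-06 m²
R₂ = (1.77×10^-8)(55.2)/(1.887e-06) = 0.5178 Ω
R = R₁ + R₂ = 0.5965 Ω
V = IR = 19.6 × 0.5965 = 11.7 V

11.7 V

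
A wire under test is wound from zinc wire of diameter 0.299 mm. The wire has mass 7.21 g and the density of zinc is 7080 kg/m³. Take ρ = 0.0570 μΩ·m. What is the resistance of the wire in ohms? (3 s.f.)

ρ = 0.0570 μΩ·m = 5.70×10^-8 Ω·m
A = π(d/2)² = π(1.4950e-04 m)² = 7.0215e-08 m²
L = m/(density·A) = 0.00721/(7080×7.0215e-08) = 14.5 m
R = ρL/A = (5.70×10^-8)(14.5)/(7.0215e-08) = 11.8 Ω

11.8 Ω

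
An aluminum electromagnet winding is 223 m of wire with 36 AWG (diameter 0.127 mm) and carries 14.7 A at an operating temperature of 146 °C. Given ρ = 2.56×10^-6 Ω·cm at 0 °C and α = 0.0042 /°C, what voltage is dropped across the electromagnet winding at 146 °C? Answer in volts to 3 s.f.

10700 V

ρ = 2.56×10^-6 Ω·cm = 2.56×10^-8 Ω·m
A = π(0.127/2 mm)² = π(6.3500e-05 m)² = 1.267e-08 m²
R₍0₎ = ρL/A = (2.56×10^-8)(223)/(1.267e-08) = 450.7 Ω
R₍146₎ = R₍0₎(1 + αΔT) = 450.7 × (1 + 0.0042×146) = 727 Ω
V = IR = 14.7 × 727 = 10700 V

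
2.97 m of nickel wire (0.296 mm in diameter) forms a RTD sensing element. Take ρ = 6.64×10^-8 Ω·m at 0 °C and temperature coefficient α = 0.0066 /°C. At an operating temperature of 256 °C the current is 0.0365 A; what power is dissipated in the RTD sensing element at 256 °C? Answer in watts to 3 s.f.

0.0103 W

A = π(d/2)² = π(1.4800e-04 m)² = 6.881e-08 m²
R₍0₎ = ρL/A = (6.64×10^-8)(2.97)/(6.881e-08) = 2.866 Ω
R₍256₎ = R₍0₎(1 + αΔT) = 2.866 × (1 + 0.0066×256) = 7.708 Ω
P = I²R = (0.0365)² × 7.708 = 0.0103 W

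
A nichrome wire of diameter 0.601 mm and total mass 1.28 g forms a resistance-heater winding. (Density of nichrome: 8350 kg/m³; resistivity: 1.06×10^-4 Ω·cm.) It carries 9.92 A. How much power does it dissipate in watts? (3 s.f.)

ρ = 1.06×10^-4 Ω·cm = 1.06×10^-6 Ω·m
A = π(d/2)² = π(3.0050e-04 m)² = 2.8369e-07 m²
L = m/(density·A) = 0.00128/(8350×2.8369e-07) = 0.5404 m
R = ρL/A = (1.06×10^-6)(0.5404)/(2.8369e-07) = 2.019 Ω
P = I²R = (9.92)² × 2.019 = 199 W

199 W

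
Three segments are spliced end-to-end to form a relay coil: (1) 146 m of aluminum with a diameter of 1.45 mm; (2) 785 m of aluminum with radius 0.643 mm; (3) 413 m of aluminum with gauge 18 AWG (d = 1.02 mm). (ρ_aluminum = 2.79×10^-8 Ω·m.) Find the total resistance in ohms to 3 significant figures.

Seg 1: A = π(d/2)² = π(7.2500e-04 m)² = 1.651e-06 m²
R_1 = (2.79×10^-8)(146)/(1.651e-06) = 2.467 Ω
Seg 2: A = πr² = π(6.4300e-04 m)² = 1.299e-06 m²
R_2 = (2.79×10^-8)(785)/(1.299e-06) = 16.86 Ω
Seg 3: A = π(1.02/2 mm)² = π(5.1000e-04 m)² = 8.171e-07 m²
R_3 = (2.79×10^-8)(413)/(8.171e-07) = 14.1 Ω
R_total = R_1 + R_2 + R_3 = 33.4 Ω

33.4 Ω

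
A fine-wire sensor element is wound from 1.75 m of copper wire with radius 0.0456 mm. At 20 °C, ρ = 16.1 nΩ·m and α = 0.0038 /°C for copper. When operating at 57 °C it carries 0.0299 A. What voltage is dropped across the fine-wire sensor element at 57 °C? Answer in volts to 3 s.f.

0.147 V

ρ = 16.1 nΩ·m = 1.61×10^-8 Ω·m
A = πr² = π(4.5600e-05 m)² = 6.533e-09 m²
R₍20₎ = ρL/A = (1.61×10^-8)(1.75)/(6.533e-09) = 4.313 Ω
R₍57₎ = R₍20₎(1 + αΔT) = 4.313 × (1 + 0.0038×37) = 4.919 Ω
V = IR = 0.0299 × 4.919 = 0.147 V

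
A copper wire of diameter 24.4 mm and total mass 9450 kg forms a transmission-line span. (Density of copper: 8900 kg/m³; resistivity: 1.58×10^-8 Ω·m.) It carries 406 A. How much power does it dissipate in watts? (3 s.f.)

A = π(d/2)² = π(1.2200e-02 m)² = 4.6759e-04 m²
L = m/(density·A) = 9450/(8900×4.6759e-04) = 2271 m
R = ρL/A = (1.58×10^-8)(2271)/(4.6759e-04) = 0.07673 Ω
P = I²R = (406)² × 0.07673 = 12600 W

12600 W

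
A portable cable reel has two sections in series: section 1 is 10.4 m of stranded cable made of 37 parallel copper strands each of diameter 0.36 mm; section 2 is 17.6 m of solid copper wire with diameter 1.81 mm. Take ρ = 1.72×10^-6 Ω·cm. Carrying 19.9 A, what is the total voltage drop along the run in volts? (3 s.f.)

ρ = 1.72×10^-6 Ω·cm = 1.72×10^-8 Ω·m
Section 1: A_strand = π(1.8000e-04)² = 1.018e-07 m²; R₁ = ρL/(N·A_s) = (1.72×10^-8)(10.4)/(37×1.018e-07) = 0.0475 Ω
Section 2: A = π(d/2)² = π(9.0500e-04 m)² = 2.573e-06 m²
R₂ = (1.72×10^-8)(17.6)/(2.573e-06) = 0.1177 Ω
R = R₁ + R₂ = 0.1651 Ω
V = IR = 19.9 × 0.1651 = 3.29 V

3.29 V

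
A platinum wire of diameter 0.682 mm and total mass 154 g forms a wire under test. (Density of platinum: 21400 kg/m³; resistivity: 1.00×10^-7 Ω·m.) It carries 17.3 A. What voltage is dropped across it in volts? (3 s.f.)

A = π(d/2)² = π(3.4100e-04 m)² = 3.6531e-07 m²
L = m/(density·A) = 0.154/(21400×3.6531e-07) = 19.7 m
R = ρL/A = (1.00×10^-7)(19.7)/(3.6531e-07) = 5.392 Ω
V = IR = 17.3 × 5.392 = 93.3 V

93.3 V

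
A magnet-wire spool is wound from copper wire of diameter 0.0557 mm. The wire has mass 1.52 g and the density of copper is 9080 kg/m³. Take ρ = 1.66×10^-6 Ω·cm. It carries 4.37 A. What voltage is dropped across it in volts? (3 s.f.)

2050 V

ρ = 1.66×10^-6 Ω·cm = 1.66×10^-8 Ω·m
A = π(d/2)² = π(2.7850e-05 m)² = 2.4367e-09 m²
L = m/(density·A) = 0.00152/(9080×2.4367e-09) = 68.7 m
R = ρL/A = (1.66×10^-8)(68.7)/(2.4367e-09) = 468 Ω
V = IR = 4.37 × 468 = 2050 V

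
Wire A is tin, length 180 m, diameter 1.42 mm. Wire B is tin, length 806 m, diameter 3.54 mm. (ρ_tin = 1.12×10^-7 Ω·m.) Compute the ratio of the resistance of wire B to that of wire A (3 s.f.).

R ∝ ρL/d², so R_B/R_A = (L_B/L_A) × (d_A/d_B)²
= (806/180) × (1.42/3.54)² = 0.720

0.720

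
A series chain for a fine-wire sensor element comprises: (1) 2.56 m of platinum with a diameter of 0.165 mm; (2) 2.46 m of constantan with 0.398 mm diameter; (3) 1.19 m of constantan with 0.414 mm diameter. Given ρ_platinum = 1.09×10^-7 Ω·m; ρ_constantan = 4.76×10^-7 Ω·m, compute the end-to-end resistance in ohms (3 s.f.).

Seg 1: A = π(d/2)² = π(8.2500e-05 m)² = 2.138e-08 m²
R_1 = (1.09×10^-7)(2.56)/(2.138e-08) = 13.05 Ω
Seg 2: A = π(d/2)² = π(1.9900e-04 m)² = 1.244e-07 m²
R_2 = (4.76×10^-7)(2.46)/(1.244e-07) = 9.412 Ω
Seg 3: A = π(d/2)² = π(2.0700e-04 m)² = 1.346e-07 m²
R_3 = (4.76×10^-7)(1.19)/(1.346e-07) = 4.208 Ω
R_total = R_1 + R_2 + R_3 = 26.7 Ω

26.7 Ω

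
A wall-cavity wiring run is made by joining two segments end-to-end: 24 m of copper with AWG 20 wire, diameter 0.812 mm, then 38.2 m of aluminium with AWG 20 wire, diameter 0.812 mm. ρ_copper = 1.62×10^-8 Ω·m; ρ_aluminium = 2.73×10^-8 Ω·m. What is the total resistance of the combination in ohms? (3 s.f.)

Segment 1: A = π(0.812/2 mm)² = π(4.0600e-04 m)² = 5.178e-07 m²
R₁ = ρL/A = (1.62×10^-8)(24)/(5.178e-07) = 0.7508 Ω
R₂ = (2.73×10^-8)(38.2)/(5.178e-07) = 2.014 Ω
R = R₁ + R₂ = 2.76 Ω

2.76 Ω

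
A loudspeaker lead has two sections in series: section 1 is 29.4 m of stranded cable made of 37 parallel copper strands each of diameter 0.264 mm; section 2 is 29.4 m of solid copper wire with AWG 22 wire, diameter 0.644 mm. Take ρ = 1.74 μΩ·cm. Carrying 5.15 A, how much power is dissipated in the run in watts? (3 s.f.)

48.4 W

ρ = 1.74 μΩ·cm = 1.74×10^-8 Ω·m
Section 1: A_strand = π(1.3200e-04)² = 5.474e-08 m²; R₁ = ρL/(N·A_s) = (1.74×10^-8)(29.4)/(37×5.474e-08) = 0.2526 Ω
Section 2: A = π(0.644/2 mm)² = π(3.2200e-04 m)² = 3.257e-07 m²
R₂ = (1.74×10^-8)(29.4)/(3.257e-07) = 1.57 Ω
R = R₁ + R₂ = 1.823 Ω
P = I²R = (5.15)² × 1.823 = 48.4 W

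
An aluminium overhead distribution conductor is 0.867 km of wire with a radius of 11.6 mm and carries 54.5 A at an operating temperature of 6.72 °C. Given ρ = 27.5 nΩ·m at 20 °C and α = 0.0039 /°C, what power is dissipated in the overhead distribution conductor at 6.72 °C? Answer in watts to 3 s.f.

ρ = 27.5 nΩ·m = 2.75×10^-8 Ω·m
A = πr² = π(1.1600e-02 m)² = 4.227e-04 m²
R₍20₎ = ρL/A = (2.75×10^-8)(867)/(4.227e-04) = 0.0564 Ω
R₍6.72₎ = R₍20₎(1 + αΔT) = 0.0564 × (1 + 0.0039×-13.3) = 0.05348 Ω
P = I²R = (54.5)² × 0.05348 = 159 W

159 W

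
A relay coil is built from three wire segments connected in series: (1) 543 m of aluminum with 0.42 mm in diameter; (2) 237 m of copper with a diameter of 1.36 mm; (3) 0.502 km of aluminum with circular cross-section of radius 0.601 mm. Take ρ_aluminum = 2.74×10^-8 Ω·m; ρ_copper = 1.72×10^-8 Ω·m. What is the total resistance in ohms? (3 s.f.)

122 Ω

Seg 1: A = π(d/2)² = π(2.1000e-04 m)² = 1.385e-07 m²
R_1 = (2.74×10^-8)(543)/(1.385e-07) = 107.4 Ω
Seg 2: A = π(d/2)² = π(6.8000e-04 m)² = 1.453e-06 m²
R_2 = (1.72×10^-8)(237)/(1.453e-06) = 2.806 Ω
Seg 3: A = πr² = π(6.0100e-04 m)² = 1.135e-06 m²
R_3 = (2.74×10^-8)(502)/(1.135e-06) = 12.12 Ω
R_total = R_1 + R_2 + R_3 = 122 Ω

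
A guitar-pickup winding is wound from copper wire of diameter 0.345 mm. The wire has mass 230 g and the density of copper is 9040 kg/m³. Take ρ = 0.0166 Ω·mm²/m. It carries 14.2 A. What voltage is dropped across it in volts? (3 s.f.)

ρ = 0.0166 Ω·mm²/m = 1.66×10^-8 Ω·m
A = π(d/2)² = π(1.7250e-04 m)² = 9.3482e-08 m²
L = m/(density·A) = 0.23/(9040×9.3482e-08) = 272.2 m
R = ρL/A = (1.66×10^-8)(272.2)/(9.3482e-08) = 48.33 Ω
V = IR = 14.2 × 48.33 = 686 V

686 V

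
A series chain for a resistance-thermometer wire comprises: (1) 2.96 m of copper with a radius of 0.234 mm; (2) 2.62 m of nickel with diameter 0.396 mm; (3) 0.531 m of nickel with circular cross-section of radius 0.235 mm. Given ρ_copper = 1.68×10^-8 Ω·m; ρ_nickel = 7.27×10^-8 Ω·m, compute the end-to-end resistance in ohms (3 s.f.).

Seg 1: A = πr² = π(2.3400e-04 m)² = 1.720e-07 m²
R_1 = (1.68×10^-8)(2.96)/(1.720e-07) = 0.2891 Ω
Seg 2: A = π(d/2)² = π(1.9800e-04 m)² = 1.232e-07 m²
R_2 = (7.27×10^-8)(2.62)/(1.232e-07) = 1.547 Ω
Seg 3: A = πr² = π(2.3500e-04 m)² = 1.735e-07 m²
R_3 = (7.27×10^-8)(0.531)/(1.735e-07) = 0.2225 Ω
R_total = R_1 + R_2 + R_3 = 2.06 Ω

2.06 Ω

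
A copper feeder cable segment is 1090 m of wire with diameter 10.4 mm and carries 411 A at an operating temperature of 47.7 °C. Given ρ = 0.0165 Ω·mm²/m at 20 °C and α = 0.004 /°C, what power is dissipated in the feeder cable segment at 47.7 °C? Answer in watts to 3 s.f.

ρ = 0.0165 Ω·mm²/m = 1.65×10^-8 Ω·m
A = π(d/2)² = π(5.2000e-03 m)² = 8.495e-05 m²
R₍20₎ = ρL/A = (1.65×10^-8)(1090)/(8.495e-05) = 0.2117 Ω
R₍47.7₎ = R₍20₎(1 + αΔT) = 0.2117 × (1 + 0.004×27.7) = 0.2352 Ω
P = I²R = (411)² × 0.2352 = 39700 W

39700 W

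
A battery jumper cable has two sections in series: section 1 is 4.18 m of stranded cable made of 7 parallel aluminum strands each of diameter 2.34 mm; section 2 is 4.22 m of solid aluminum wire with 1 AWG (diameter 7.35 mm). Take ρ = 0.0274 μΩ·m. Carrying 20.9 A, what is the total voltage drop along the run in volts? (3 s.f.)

0.136 V

ρ = 0.0274 μΩ·m = 2.74×10^-8 Ω·m
Section 1: A_strand = π(1.1700e-03)² = 4.301e-06 m²; R₁ = ρL/(N·A_s) = (2.74×10^-8)(4.18)/(7×4.301e-06) = 0.003805 Ω
Section 2: A = π(7.35/2 mm)² = π(3.6750e-03 m)² = 4.243e-05 m²
R₂ = (2.74×10^-8)(4.22)/(4.243e-05) = 0.002725 Ω
R = R₁ + R₂ = 0.00653 Ω
V = IR = 20.9 × 0.00653 = 0.136 V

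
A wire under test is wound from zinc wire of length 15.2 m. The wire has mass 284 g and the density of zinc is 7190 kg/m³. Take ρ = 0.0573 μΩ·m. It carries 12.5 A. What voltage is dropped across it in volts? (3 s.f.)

ρ = 0.0573 μΩ·m = 5.73×10^-8 Ω·m
A = m/(density·L) = 0.284/(7190×15.2) = 2.5986e-06 m²
R = ρL/A = (5.73×10^-8)(15.2)/(2.5986e-06) = 0.3352 Ω
V = IR = 12.5 × 0.3352 = 4.19 V

4.19 V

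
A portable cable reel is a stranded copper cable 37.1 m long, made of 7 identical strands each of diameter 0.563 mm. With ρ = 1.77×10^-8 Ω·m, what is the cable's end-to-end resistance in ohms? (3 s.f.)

A_strand = π(2.8150e-04 m)² = 2.489e-07 m²
R_strand = ρL/A = (1.77×10^-8)(37.1)/(2.489e-07) = 2.638 Ω
R_total = R_strand/N = 2.638/7 = 0.377 Ω

0.377 Ω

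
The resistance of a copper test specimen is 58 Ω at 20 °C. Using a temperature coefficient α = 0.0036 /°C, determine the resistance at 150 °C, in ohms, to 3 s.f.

ΔT = 150 − 20 = 130 °C
R = R₀(1 + αΔT) = 58 × (1 + 0.0036×130) = 58 × 1.468 = 85.1 Ω

85.1 Ω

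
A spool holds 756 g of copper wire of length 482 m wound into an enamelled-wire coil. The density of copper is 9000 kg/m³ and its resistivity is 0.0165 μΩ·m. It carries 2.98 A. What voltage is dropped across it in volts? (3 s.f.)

ρ = 0.0165 μΩ·m = 1.65×10^-8 Ω·m
A = m/(density·L) = 0.756/(9000×482) = 1.7427e-07 m²
R = ρL/A = (1.65×10^-8)(482)/(1.7427e-07) = 45.64 Ω
V = IR = 2.98 × 45.64 = 136 V

136 V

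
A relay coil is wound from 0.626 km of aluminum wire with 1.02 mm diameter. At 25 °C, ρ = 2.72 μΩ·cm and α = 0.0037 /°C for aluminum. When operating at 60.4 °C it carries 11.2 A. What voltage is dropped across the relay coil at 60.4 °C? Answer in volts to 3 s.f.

ρ = 2.72 μΩ·cm = 2.72×10^-8 Ω·m
A = π(d/2)² = π(5.1000e-04 m)² = 8.171e-07 m²
R₍25₎ = ρL/A = (2.72×10^-8)(626)/(8.171e-07) = 20.84 Ω
R₍60.4₎ = R₍25₎(1 + αΔT) = 20.84 × (1 + 0.0037×35.4) = 23.57 Ω
V = IR = 11.2 × 23.57 = 264 V

264 V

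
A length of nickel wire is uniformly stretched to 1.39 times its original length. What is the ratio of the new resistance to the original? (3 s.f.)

Volume constant ⇒ A' = A/k with k = 1.39. R' = ρ(kL)/(A/k) = k²R.
Factor = 1.93

1.93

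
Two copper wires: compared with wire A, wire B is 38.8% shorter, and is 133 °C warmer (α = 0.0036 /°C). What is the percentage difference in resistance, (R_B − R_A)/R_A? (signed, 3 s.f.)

R ∝ ρL/d² with ρ ∝ (1+αΔT), so R_B/R_A = (1 − 38.8/100) × (1 + 0.0036×133)
= 0.612 × 1.479 = 0.905
(R_B − R_A)/R_A = 0.905 − 1 = -9.50%

-9.50%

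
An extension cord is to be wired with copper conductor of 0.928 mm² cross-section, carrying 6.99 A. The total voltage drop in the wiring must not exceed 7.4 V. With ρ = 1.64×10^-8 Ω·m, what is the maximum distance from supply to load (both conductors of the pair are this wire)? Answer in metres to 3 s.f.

30.0 m

A = 0.928 mm² = 9.280e-07 m²
L_max = V_max·A/(2·ρI) = (7.4)(9.280e-07)/(2×1.64×10^-8×6.99) = 30.0 m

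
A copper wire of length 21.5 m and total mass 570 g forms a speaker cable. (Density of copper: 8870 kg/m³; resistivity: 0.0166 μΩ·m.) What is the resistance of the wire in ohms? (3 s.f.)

0.119 Ω

ρ = 0.0166 μΩ·m = 1.66×10^-8 Ω·m
A = m/(density·L) = 0.57/(8870×21.5) = 2.9889e-06 m²
R = ρL/A = (1.66×10^-8)(21.5)/(2.9889e-06) = 0.119 Ω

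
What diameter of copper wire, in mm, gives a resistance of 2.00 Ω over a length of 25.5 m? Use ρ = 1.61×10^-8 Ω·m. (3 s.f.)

A = ρL/R = (1.61×10^-8)(25.5)/(2) = 2.053e-07 m²
d = 2√(A/π) = 5.112e-04 m = 0.511 mm

0.511 mm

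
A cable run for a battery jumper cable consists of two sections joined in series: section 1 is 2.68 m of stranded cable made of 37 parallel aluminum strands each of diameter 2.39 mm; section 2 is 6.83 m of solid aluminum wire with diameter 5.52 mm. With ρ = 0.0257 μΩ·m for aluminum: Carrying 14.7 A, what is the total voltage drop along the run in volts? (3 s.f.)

0.114 V

ρ = 0.0257 μΩ·m = 2.57×10^-8 Ω·m
Section 1: A_strand = π(1.1950e-03)² = 4.486e-06 m²; R₁ = ρL/(N·A_s) = (2.57×10^-8)(2.68)/(37×4.486e-06) = 4.149×10^-4 Ω
Section 2: A = π(d/2)² = π(2.7600e-03 m)² = 2.393e-05 m²
R₂ = (2.57×10^-8)(6.83)/(2.393e-05) = 0.007335 Ω
R = R₁ + R₂ = 0.00775 Ω
V = IR = 14.7 × 0.00775 = 0.114 V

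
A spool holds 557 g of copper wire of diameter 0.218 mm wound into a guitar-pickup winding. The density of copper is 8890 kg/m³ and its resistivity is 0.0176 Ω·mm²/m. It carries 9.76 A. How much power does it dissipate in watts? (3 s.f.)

75400 W

ρ = 0.0176 Ω·mm²/m = 1.76×10^-8 Ω·m
A = π(d/2)² = π(1.0900e-04 m)² = 3.7325e-08 m²
L = m/(density·A) = 0.557/(8890×3.7325e-08) = 1679 m
R = ρL/A = (1.76×10^-8)(1679)/(3.7325e-08) = 791.5 Ω
P = I²R = (9.76)² × 791.5 = 75400 W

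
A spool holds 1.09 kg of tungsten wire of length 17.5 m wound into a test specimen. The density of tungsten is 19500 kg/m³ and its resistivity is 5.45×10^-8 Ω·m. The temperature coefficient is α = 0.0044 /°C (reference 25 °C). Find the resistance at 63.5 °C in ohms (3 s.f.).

A = m/(density·L) = 1.09/(19500×17.5) = 3.1941e-06 m²
R = ρL/A = (5.45×10^-8)(17.5)/(3.1941e-06) = 0.2986 Ω
R(63.5 °C) = 0.2986 × (1 + 0.0044×38.5) = 0.349 Ω

0.349 Ω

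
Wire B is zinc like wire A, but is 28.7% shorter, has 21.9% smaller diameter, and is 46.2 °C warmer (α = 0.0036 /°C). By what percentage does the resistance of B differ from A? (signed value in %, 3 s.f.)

36.3%

R ∝ ρL/d² with ρ ∝ (1+αΔT), so R_B/R_A = (1 − 28.7/100) × (1 − 21.9/100)⁻² × (1 + 0.0036×46.2)
= 0.713 × 1.639 × 1.166 = 1.363
(R_B − R_A)/R_A = 1.363 − 1 = 36.3%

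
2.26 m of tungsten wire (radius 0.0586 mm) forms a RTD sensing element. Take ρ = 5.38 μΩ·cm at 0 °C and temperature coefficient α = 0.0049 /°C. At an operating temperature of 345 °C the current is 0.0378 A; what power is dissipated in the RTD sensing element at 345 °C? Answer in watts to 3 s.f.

ρ = 5.38 μΩ·cm = 5.38×10^-8 Ω·m
A = πr² = π(5.8600e-05 m)² = 1.079e-08 m²
R₍0₎ = ρL/A = (5.38×10^-8)(2.26)/(1.079e-08) = 11.27 Ω
R₍345₎ = R₍0₎(1 + αΔT) = 11.27 × (1 + 0.0049×345) = 30.32 Ω
P = I²R = (0.0378)² × 30.32 = 0.0433 W

0.0433 W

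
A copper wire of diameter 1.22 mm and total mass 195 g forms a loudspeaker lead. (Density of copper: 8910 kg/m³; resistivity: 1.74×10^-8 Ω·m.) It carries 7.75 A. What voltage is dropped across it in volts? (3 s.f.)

2.16 V

A = π(d/2)² = π(6.1000e-04 m)² = 1.1690e-06 m²
L = m/(density·A) = 0.195/(8910×1.1690e-06) = 18.72 m
R = ρL/A = (1.74×10^-8)(18.72)/(1.1690e-06) = 0.2787 Ω
V = IR = 7.75 × 0.2787 = 2.16 V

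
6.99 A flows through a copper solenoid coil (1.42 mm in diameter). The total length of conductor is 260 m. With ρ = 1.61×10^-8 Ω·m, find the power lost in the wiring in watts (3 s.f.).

A = π(d/2)² = π(7.1000e-04 m)² = 1.584e-06 m²
R = ρL/A = (1.61×10^-8)(260)/(1.584e-06) = 2.643 Ω
P = I²R = (6.99)² × 2.643 = 129 W

129 W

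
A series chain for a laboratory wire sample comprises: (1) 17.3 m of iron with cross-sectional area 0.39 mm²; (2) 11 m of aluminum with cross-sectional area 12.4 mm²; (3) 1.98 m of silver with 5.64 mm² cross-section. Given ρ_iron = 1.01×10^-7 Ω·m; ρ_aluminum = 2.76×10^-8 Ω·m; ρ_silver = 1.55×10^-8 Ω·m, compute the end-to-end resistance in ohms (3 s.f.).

Seg 1: A = 0.39 mm² = 3.900e-07 m²
R_1 = (1.01×10^-7)(17.3)/(3.900e-07) = 4.48 Ω
Seg 2: A = 12.4 mm² = 1.240e-05 m²
R_2 = (2.76×10^-8)(11)/(1.240e-05) = 0.02448 Ω
Seg 3: A = 5.64 mm² = 5.640e-06 m²
R_3 = (1.55×10^-8)(1.98)/(5.640e-06) = 0.005441 Ω
R_total = R_1 + R_2 + R_3 = 4.51 Ω

4.51 Ω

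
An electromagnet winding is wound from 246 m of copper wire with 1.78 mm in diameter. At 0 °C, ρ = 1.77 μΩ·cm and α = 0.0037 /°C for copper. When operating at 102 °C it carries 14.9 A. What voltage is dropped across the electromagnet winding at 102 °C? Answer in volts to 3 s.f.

ρ = 1.77 μΩ·cm = 1.77×10^-8 Ω·m
A = π(d/2)² = π(8.9000e-04 m)² = 2.488e-06 m²
R₍0₎ = ρL/A = (1.77×10^-8)(246)/(2.488e-06) = 1.75 Ω
R₍102₎ = R₍0₎(1 + αΔT) = 1.75 × (1 + 0.0037×102) = 2.41 Ω
V = IR = 14.9 × 2.41 = 35.9 V

35.9 V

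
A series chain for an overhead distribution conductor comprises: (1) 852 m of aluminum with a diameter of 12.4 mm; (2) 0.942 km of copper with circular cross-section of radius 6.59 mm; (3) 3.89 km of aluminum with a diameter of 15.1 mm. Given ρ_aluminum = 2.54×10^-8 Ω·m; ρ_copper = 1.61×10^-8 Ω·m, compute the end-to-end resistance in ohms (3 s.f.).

0.842 Ω

Seg 1: A = π(d/2)² = π(6.2000e-03 m)² = 1.208e-04 m²
R_1 = (2.54×10^-8)(852)/(1.208e-04) = 0.1792 Ω
Seg 2: A = πr² = π(6.5900e-03 m)² = 1.364e-04 m²
R_2 = (1.61×10^-8)(942)/(1.364e-04) = 0.1112 Ω
Seg 3: A = π(d/2)² = π(7.5500e-03 m)² = 1.791e-04 m²
R_3 = (2.54×10^-8)(3890)/(1.791e-04) = 0.5517 Ω
R_total = R_1 + R_2 + R_3 = 0.842 Ω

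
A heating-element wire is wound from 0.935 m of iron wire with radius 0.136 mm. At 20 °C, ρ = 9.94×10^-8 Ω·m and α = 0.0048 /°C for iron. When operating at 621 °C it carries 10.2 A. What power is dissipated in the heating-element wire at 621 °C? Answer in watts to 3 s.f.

646 W

A = πr² = π(1.3600e-04 m)² = 5.811e-08 m²
R₍20₎ = ρL/A = (9.94×10^-8)(0.935)/(5.811e-08) = 1.599 Ω
R₍621₎ = R₍20₎(1 + αΔT) = 1.599 × (1 + 0.0048×601) = 6.214 Ω
P = I²R = (10.2)² × 6.214 = 646 W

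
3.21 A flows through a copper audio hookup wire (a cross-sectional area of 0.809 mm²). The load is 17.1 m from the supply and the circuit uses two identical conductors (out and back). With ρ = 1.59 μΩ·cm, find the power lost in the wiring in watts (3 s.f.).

ρ = 1.59 μΩ·cm = 1.59×10^-8 Ω·m
A = 0.809 mm² = 8.090e-07 m²
Total conductor length (both ways) L = 2 × 17.1 = 34.2 m
R = ρL/A = (1.59×10^-8)(34.2)/(8.090e-07) = 0.6722 Ω
P = I²R = (3.21)² × 0.6722 = 6.93 W

6.93 W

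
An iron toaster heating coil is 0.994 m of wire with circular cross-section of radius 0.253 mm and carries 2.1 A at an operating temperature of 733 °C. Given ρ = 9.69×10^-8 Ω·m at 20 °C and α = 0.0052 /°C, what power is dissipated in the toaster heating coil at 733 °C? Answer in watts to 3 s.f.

A = πr² = π(2.5300e-04 m)² = 2.011e-07 m²
R₍20₎ = ρL/A = (9.69×10^-8)(0.994)/(2.011e-07) = 0.479 Ω
R₍733₎ = R₍20₎(1 + αΔT) = 0.479 × (1 + 0.0052×713) = 2.255 Ω
P = I²R = (2.1)² × 2.255 = 9.94 W

9.94 W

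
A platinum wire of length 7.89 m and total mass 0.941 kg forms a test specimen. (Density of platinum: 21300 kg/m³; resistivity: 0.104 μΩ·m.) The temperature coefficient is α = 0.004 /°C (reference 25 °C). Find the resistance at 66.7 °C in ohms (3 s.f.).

ρ = 0.104 μΩ·m = 1.04×10^-7 Ω·m
A = m/(density·L) = 0.941/(21300×7.89) = 5.5993e-06 m²
R = ρL/A = (1.04×10^-7)(7.89)/(5.5993e-06) = 0.1465 Ω
R(66.7 °C) = 0.1465 × (1 + 0.004×41.7) = 0.171 Ω

0.171 Ω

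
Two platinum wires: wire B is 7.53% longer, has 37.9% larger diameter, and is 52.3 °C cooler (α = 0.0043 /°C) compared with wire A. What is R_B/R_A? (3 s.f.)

0.438

R ∝ ρL/d² with ρ ∝ (1+αΔT), so R_B/R_A = (1 + 7.53/100) × (1 + 37.9/100)⁻² × (1 − 0.0043×52.3)
= 1.075 × 0.5259 × 0.7751 = 0.438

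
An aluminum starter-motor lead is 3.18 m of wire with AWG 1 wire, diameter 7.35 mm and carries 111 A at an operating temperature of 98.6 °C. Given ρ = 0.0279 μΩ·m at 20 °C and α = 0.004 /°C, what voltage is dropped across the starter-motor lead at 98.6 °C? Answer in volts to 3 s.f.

0.305 V

ρ = 0.0279 μΩ·m = 2.79×10^-8 Ω·m
A = π(7.35/2 mm)² = π(3.6750e-03 m)² = 4.243e-05 m²
R₍20₎ = ρL/A = (2.79×10^-8)(3.18)/(4.243e-05) = 0.002091 Ω
R₍98.6₎ = R₍20₎(1 + αΔT) = 0.002091 × (1 + 0.004×78.6) = 0.002748 Ω
V = IR = 111 × 0.002748 = 0.305 V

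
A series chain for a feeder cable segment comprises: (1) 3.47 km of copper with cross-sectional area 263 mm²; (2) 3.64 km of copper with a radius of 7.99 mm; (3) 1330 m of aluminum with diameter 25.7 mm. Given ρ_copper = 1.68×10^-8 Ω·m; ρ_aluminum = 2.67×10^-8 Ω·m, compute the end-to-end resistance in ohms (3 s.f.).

0.595 Ω

Seg 1: A = 263 mm² = 2.630e-04 m²
R_1 = (1.68×10^-8)(3470)/(2.630e-04) = 0.2217 Ω
Seg 2: A = πr² = π(7.9900e-03 m)² = 2.006e-04 m²
R_2 = (1.68×10^-8)(3640)/(2.006e-04) = 0.3049 Ω
Seg 3: A = π(d/2)² = π(1.2850e-02 m)² = 5.187e-04 m²
R_3 = (2.67×10^-8)(1330)/(5.187e-04) = 0.06846 Ω
R_total = R_1 + R_2 + R_3 = 0.595 Ω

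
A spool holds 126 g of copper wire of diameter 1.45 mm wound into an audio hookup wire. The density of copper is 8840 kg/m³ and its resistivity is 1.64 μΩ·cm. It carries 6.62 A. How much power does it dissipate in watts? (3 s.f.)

ρ = 1.64 μΩ·cm = 1.64×10^-8 Ω·m
A = π(d/2)² = π(7.2500e-04 m)² = 1.6513e-06 m²
L = m/(density·A) = 0.126/(8840×1.6513e-06) = 8.632 m
R = ρL/A = (1.64×10^-8)(8.632)/(1.6513e-06) = 0.08573 Ω
P = I²R = (6.62)² × 0.08573 = 3.76 W

3.76 W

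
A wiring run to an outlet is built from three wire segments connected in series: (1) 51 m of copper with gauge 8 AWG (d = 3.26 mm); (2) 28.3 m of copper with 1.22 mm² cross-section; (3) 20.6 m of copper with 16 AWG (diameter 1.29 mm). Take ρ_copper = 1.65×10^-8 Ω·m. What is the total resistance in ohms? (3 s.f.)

0.744 Ω

Seg 1: A = π(3.26/2 mm)² = π(1.6300e-03 m)² = 8.347e-06 m²
R_1 = (1.65×10^-8)(51)/(8.347e-06) = 0.1008 Ω
Seg 2: A = 1.22 mm² = 1.220e-06 m²
R_2 = (1.65×10^-8)(28.3)/(1.220e-06) = 0.3827 Ω
Seg 3: A = π(1.29/2 mm)² = π(6.4500e-04 m)² = 1.307e-06 m²
R_3 = (1.65×10^-8)(20.6)/(1.307e-06) = 0.2601 Ω
R_total = R_1 + R_2 + R_3 = 0.744 Ω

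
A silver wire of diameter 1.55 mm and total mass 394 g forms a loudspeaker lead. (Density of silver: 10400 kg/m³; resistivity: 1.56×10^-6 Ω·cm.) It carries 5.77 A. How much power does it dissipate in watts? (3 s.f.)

5.53 W

ρ = 1.56×10^-6 Ω·cm = 1.56×10^-8 Ω·m
A = π(d/2)² = π(7.7500e-04 m)² = 1.8869e-06 m²
L = m/(density·A) = 0.394/(10400×1.8869e-06) = 20.08 m
R = ρL/A = (1.56×10^-8)(20.08)/(1.8869e-06) = 0.166 Ω
P = I²R = (5.77)² × 0.166 = 5.53 W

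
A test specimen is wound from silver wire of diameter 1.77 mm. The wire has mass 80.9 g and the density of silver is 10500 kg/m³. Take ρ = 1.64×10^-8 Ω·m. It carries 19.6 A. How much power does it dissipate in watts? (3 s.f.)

8.02 W

A = π(d/2)² = π(8.8500e-04 m)² = 2.4606e-06 m²
L = m/(density·A) = 0.0809/(10500×2.4606e-06) = 3.131 m
R = ρL/A = (1.64×10^-8)(3.131)/(2.4606e-06) = 0.02087 Ω
P = I²R = (19.6)² × 0.02087 = 8.02 W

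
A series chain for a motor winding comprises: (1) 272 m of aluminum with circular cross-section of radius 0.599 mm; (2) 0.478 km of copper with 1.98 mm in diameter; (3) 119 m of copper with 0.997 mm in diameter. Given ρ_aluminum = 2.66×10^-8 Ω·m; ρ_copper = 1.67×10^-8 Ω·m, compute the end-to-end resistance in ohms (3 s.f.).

Seg 1: A = πr² = π(5.9900e-04 m)² = 1.127e-06 m²
R_1 = (2.66×10^-8)(272)/(1.127e-06) = 6.419 Ω
Seg 2: A = π(d/2)² = π(9.9000e-04 m)² = 3.079e-06 m²
R_2 = (1.67×10^-8)(478)/(3.079e-06) = 2.593 Ω
Seg 3: A = π(d/2)² = π(4.9850e-04 m)² = 7.807e-07 m²
R_3 = (1.67×10^-8)(119)/(7.807e-07) = 2.546 Ω
R_total = R_1 + R_2 + R_3 = 11.6 Ω

11.6 Ω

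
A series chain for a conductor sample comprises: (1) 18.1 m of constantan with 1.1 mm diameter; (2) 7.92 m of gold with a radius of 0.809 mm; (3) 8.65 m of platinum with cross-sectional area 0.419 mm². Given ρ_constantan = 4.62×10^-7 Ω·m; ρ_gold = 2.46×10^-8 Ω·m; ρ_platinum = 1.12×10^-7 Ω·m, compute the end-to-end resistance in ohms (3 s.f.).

Seg 1: A = π(d/2)² = π(5.5000e-04 m)² = 9.503e-07 m²
R_1 = (4.62×10^-7)(18.1)/(9.503e-07) = 8.799 Ω
Seg 2: A = πr² = π(8.0900e-04 m)² = 2.056e-06 m²
R_2 = (2.46×10^-8)(7.92)/(2.056e-06) = 0.09476 Ω
Seg 3: A = 0.419 mm² = 4.190e-07 m²
R_3 = (1.12×10^-7)(8.65)/(4.190e-07) = 2.312 Ω
R_total = R_1 + R_2 + R_3 = 11.2 Ω

11.2 Ω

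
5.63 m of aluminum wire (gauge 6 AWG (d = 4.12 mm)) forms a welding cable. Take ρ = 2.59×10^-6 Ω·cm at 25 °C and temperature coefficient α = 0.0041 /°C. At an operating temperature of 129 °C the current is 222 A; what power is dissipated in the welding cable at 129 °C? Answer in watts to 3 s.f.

ρ = 2.59×10^-6 Ω·cm = 2.59×10^-8 Ω·m
A = π(4.12/2 mm)² = π(2.0600e-03 m)² = 1.333e-05 m²
R₍25₎ = ρL/A = (2.59×10^-8)(5.63)/(1.333e-05) = 0.01094 Ω
R₍129₎ = R₍25₎(1 + αΔT) = 0.01094 × (1 + 0.0041×104) = 0.0156 Ω
P = I²R = (222)² × 0.0156 = 769 W

769 W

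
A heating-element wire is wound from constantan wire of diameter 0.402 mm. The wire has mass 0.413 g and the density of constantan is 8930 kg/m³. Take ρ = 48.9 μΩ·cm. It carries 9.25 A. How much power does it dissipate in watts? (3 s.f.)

ρ = 48.9 μΩ·cm = 4.89×10^-7 Ω·m
A = π(d/2)² = π(2.0100e-04 m)² = 1.2692e-07 m²
L = m/(density·A) = 4.130×10^-4/(8930×1.2692e-07) = 0.3644 m
R = ρL/A = (4.89×10^-7)(0.3644)/(1.2692e-07) = 1.404 Ω
P = I²R = (9.25)² × 1.404 = 120 W

120 W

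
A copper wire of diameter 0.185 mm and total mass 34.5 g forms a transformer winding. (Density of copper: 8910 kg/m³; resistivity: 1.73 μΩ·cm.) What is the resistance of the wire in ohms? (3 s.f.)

ρ = 1.73 μΩ·cm = 1.73×10^-8 Ω·m
A = π(d/2)² = π(9.2500e-05 m)² = 2.6880e-08 m²
L = m/(density·A) = 0.0345/(8910×2.6880e-08) = 144 m
R = ρL/A = (1.73×10^-8)(144)/(2.6880e-08) = 92.7 Ω

92.7 Ω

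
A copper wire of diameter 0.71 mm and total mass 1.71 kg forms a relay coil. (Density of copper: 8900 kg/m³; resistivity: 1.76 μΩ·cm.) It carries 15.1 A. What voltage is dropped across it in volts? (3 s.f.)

ρ = 1.76 μΩ·cm = 1.76×10^-8 Ω·m
A = π(d/2)² = π(3.5500e-04 m)² = 3.9592e-07 m²
L = m/(density·A) = 1.71/(8900×3.9592e-07) = 485.3 m
R = ρL/A = (1.76×10^-8)(485.3)/(3.9592e-07) = 21.57 Ω
V = IR = 15.1 × 21.57 = 326 V

326 V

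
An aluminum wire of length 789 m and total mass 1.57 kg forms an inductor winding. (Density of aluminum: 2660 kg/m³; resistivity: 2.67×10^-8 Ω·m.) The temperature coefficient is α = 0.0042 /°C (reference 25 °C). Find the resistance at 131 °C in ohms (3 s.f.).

40.7 Ω

A = m/(density·L) = 1.57/(2660×789) = 7.4807e-07 m²
R = ρL/A = (2.67×10^-8)(789)/(7.4807e-07) = 28.16 Ω
R(131 °C) = 28.16 × (1 + 0.0042×106) = 40.7 Ω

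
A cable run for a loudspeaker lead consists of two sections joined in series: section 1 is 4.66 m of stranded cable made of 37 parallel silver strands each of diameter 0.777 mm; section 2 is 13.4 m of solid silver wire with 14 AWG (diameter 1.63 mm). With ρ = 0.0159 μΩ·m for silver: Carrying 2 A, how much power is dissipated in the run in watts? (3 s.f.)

0.425 W

ρ = 0.0159 μΩ·m = 1.59×10^-8 Ω·m
Section 1: A_strand = π(3.8850e-04)² = 4.742e-07 m²; R₁ = ρL/(N·A_s) = (1.59×10^-8)(4.66)/(37×4.742e-07) = 0.004223 Ω
Section 2: A = π(1.63/2 mm)² = π(8.1500e-04 m)² = 2.087e-06 m²
R₂ = (1.59×10^-8)(13.4)/(2.087e-06) = 0.1021 Ω
R = R₁ + R₂ = 0.1063 Ω
P = I²R = (2)² × 0.1063 = 0.425 W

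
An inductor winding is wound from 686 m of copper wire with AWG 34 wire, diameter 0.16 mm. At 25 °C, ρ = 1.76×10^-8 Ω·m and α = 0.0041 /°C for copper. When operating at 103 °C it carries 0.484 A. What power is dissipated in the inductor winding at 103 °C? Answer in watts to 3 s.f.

186 W

A = π(0.16/2 mm)² = π(8.0000e-05 m)² = 2.011e-08 m²
R₍25₎ = ρL/A = (1.76×10^-8)(686)/(2.011e-08) = 600.5 Ω
R₍103₎ = R₍25₎(1 + αΔT) = 600.5 × (1 + 0.0041×78) = 792.5 Ω
P = I²R = (0.484)² × 792.5 = 186 W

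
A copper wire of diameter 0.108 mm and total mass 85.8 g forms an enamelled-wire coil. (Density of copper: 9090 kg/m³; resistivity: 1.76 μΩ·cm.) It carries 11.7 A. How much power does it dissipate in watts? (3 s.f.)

2.71×10^5 W

ρ = 1.76 μΩ·cm = 1.76×10^-8 Ω·m
A = π(d/2)² = π(5.4000e-05 m)² = 9.1609e-09 m²
L = m/(density·A) = 0.0858/(9090×9.1609e-09) = 1030 m
R = ρL/A = (1.76×10^-8)(1030)/(9.1609e-09) = 1980 Ω
P = I²R = (11.7)² × 1980 = 2.71×10^5 W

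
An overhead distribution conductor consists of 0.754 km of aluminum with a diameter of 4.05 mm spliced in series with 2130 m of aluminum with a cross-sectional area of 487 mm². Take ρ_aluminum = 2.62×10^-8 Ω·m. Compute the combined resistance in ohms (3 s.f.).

1.65 Ω

Segment 1: A = π(d/2)² = π(2.0250e-03 m)² = 1.288e-05 m²
R₁ = ρL/A = (2.62×10^-8)(754)/(1.288e-05) = 1.533 Ω
Segment 2: A = 487 mm² = 4.870e-04 m²
R₂ = (2.62×10^-8)(2130)/(4.870e-04) = 0.1146 Ω
R = R₁ + R₂ = 1.65 Ω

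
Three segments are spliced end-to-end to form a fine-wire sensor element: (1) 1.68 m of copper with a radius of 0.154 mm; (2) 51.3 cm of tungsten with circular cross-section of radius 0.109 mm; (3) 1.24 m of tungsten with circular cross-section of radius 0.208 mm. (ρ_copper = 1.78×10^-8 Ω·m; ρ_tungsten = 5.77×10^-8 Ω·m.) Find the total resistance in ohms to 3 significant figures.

1.72 Ω

Seg 1: A = πr² = π(1.5400e-04 m)² = 7.451e-08 m²
R_1 = (1.78×10^-8)(1.68)/(7.451e-08) = 0.4014 Ω
Seg 2: A = πr² = π(1.0900e-04 m)² = 3.733e-08 m²
R_2 = (5.77×10^-8)(0.513)/(3.733e-08) = 0.793 Ω
Seg 3: A = πr² = π(2.0800e-04 m)² = 1.359e-07 m²
R_3 = (5.77×10^-8)(1.24)/(1.359e-07) = 0.5264 Ω
R_total = R_1 + R_2 + R_3 = 1.72 Ω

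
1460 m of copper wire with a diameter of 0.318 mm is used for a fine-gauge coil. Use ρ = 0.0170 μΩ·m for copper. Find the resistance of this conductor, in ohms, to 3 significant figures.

ρ = 0.0170 μΩ·m = 1.70×10^-8 Ω·m
A = π(d/2)² = π(1.5900e-04 m)² = 7.942e-08 m²
R = ρL/A = (1.70×10^-8)(1460 m)/(7.942e-08 m²) = 313 Ω

313 Ω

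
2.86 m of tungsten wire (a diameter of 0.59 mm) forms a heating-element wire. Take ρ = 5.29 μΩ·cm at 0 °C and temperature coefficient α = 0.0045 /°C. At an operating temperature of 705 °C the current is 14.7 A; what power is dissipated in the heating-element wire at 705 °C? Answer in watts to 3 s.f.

ρ = 5.29 μΩ·cm = 5.29×10^-8 Ω·m
A = π(d/2)² = π(2.9500e-04 m)² = 2.734e-07 m²
R₍0₎ = ρL/A = (5.29×10^-8)(2.86)/(2.734e-07) = 0.5534 Ω
R₍705₎ = R₍0₎(1 + αΔT) = 0.5534 × (1 + 0.0045×705) = 2.309 Ω
P = I²R = (14.7)² × 2.309 = 499 W

499 W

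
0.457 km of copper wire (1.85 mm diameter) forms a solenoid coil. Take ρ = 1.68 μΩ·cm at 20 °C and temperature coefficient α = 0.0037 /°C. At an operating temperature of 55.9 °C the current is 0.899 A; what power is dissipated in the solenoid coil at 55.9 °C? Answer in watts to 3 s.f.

ρ = 1.68 μΩ·cm = 1.68×10^-8 Ω·m
A = π(d/2)² = π(9.2500e-04 m)² = 2.688e-06 m²
R₍20₎ = ρL/A = (1.68×10^-8)(457)/(2.688e-06) = 2.856 Ω
R₍55.9₎ = R₍20₎(1 + αΔT) = 2.856 × (1 + 0.0037×35.9) = 3.236 Ω
P = I²R = (0.899)² × 3.236 = 2.62 W

2.62 W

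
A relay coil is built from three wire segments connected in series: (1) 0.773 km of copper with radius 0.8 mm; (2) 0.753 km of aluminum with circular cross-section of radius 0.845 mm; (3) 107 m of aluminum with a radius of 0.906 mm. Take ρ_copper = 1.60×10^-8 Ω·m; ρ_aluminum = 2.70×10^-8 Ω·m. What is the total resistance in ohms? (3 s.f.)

Seg 1: A = πr² = π(8.0000e-04 m)² = 2.011e-06 m²
R_1 = (1.60×10^-8)(773)/(2.011e-06) = 6.151 Ω
Seg 2: A = πr² = π(8.4500e-04 m)² = 2.243e-06 m²
R_2 = (2.70×10^-8)(753)/(2.243e-06) = 9.063 Ω
Seg 3: A = πr² = π(9.0600e-04 m)² = 2.579e-06 m²
R_3 = (2.70×10^-8)(107)/(2.579e-06) = 1.12 Ω
R_total = R_1 + R_2 + R_3 = 16.3 Ω

16.3 Ω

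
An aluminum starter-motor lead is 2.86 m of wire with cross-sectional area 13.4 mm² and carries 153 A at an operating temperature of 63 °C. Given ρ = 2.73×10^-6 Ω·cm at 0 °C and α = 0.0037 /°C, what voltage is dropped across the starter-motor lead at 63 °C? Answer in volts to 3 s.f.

1.10 V

ρ = 2.73×10^-6 Ω·cm = 2.73×10^-8 Ω·m
A = 13.4 mm² = 1.340e-05 m²
R₍0₎ = ρL/A = (2.73×10^-8)(2.86)/(1.340e-05) = 0.005827 Ω
R₍63₎ = R₍0₎(1 + αΔT) = 0.005827 × (1 + 0.0037×63) = 0.007185 Ω
V = IR = 153 × 0.007185 = 1.10 V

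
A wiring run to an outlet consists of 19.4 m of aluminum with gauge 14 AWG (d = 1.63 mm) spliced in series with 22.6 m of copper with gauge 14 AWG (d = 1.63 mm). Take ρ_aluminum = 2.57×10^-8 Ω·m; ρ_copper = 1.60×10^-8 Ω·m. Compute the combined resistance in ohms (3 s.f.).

Segment 1: A = π(1.63/2 mm)² = π(8.1500e-04 m)² = 2.087e-06 m²
R₁ = ρL/A = (2.57×10^-8)(19.4)/(2.087e-06) = 0.2389 Ω
R₂ = (1.60×10^-8)(22.6)/(2.087e-06) = 0.1733 Ω
R = R₁ + R₂ = 0.412 Ω

0.412 Ω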